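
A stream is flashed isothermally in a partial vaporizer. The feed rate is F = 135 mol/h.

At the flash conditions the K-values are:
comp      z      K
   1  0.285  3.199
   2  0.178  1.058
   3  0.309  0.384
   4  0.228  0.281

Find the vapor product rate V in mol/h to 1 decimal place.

V = 32.2 mol/h

Rachford–Rice: g(V/F) = Σ zᵢ(Kᵢ−1)/(1+V/F(Kᵢ−1)) = 0.
Check two-phase: ΣzᵢKᵢ = 1.283 > 1 and Σzᵢ/Kᵢ = 1.873 > 1, so g(0) = 0.283 > 0 and g(1) = -0.873 < 0.
Iterate (Newton) starting at V/F = 0.57:
  V/F = 0.570: g = -0.2830, g' = -0.889 → V/F = 0.252
  V/F = 0.252: g = -0.0117, g' = -0.912 → V/F = 0.239
Converged at V/F = 0.239.
Then V = V/F·F = 0.2388·135 = 32.2 mol/h and L = F − V = 102.8 mol/h.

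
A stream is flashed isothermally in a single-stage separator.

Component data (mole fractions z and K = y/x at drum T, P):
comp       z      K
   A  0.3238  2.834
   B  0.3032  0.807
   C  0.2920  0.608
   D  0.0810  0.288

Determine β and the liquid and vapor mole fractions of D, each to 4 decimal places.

β = 0.5276, x_D = 0.1297, y_D = 0.0374

Newton iteration, β⁰ = 0.5:
  β = 0.5000: g = 0.01309, g' = -0.4786 → β = 0.5274
  β = 0.5274: g = 0.00009, g' = -0.4720 → β = 0.5276
Converged at β = 0.5276.
Compositions from xᵢ = zᵢ/(1+β(Kᵢ−1)), yᵢ = Kᵢxᵢ:
  A: x = 0.1646, y = 0.4664
  B: x = 0.3376, y = 0.2724
  C: x = 0.3681, y = 0.2238
  D: x = 0.1297, y = 0.0374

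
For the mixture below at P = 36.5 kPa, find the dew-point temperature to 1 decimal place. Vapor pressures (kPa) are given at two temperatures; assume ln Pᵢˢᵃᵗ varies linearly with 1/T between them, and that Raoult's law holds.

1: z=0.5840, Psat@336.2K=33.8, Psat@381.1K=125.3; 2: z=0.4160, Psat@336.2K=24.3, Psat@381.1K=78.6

Dew-point temperature: Σzᵢ·P/Pᵢˢᵃᵗ(T) = 1. Interpolate ln Pᵢˢᵃᵗ = aᵢ + bᵢ/T.
  T = 336.2 K: ΣzᵢP/Pᵢˢᵃᵗ = 1.2555
  T = 381.1 K: ΣzᵢP/Pᵢˢᵃᵗ = 0.3633
  T = 358.6 K: ΣzᵢP/Pᵢˢᵃᵗ = 0.6502
  T = 347.4 K: ΣzᵢP/Pᵢˢᵃᵗ = 0.8938
  T = 341.8 K: ΣzᵢP/Pᵢˢᵃᵗ = 1.0563
  T = 344.6 K: ΣzᵢP/Pᵢˢᵃᵗ = 0.9710
Interpolating between 341.8 K and 344.6 K gives T ≈ 343.6 K.

T = 343.6 K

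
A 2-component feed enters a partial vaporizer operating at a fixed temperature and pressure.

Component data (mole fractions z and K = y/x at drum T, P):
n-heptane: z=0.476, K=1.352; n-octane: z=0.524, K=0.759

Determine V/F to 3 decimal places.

V/F = 0.486

Rachford–Rice: g(V/F) = Σ zᵢ(Kᵢ−1)/(1+V/F(Kᵢ−1)) = 0.
g(0) = ΣzᵢKᵢ − 1 = 0.041 and g(1) = 1 − Σzᵢ/Kᵢ = -0.042, so a root lies in (0, 1).
Binary case is linear: z₁(K₁−1)(1+V/F(K₂−1)) + z₂(K₂−1)(1+V/F(K₁−1)) = 0
⇒ V/F = [z₁(K₁−1)+z₂(K₂−1)] / [−(K₁−1)(K₂−1)] = 0.0413/0.0848 = 0.486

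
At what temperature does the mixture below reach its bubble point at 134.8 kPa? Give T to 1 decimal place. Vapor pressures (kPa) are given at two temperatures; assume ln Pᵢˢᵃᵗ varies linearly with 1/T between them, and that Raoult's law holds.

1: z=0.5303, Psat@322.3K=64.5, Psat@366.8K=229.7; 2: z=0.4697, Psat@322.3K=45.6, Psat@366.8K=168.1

Bubble-point temperature: ΣzᵢPᵢˢᵃᵗ(T) = P. Interpolate ln Pᵢˢᵃᵗ = aᵢ + bᵢ/T.
  T = 322.3 K: ΣzᵢPᵢˢᵃᵗ = 55.62 kPa
  T = 366.8 K: ΣzᵢPᵢˢᵃᵗ = 200.77 kPa
  T = 344.6 K: ΣzᵢPᵢˢᵃᵗ = 110.30 kPa
  T = 355.7 K: ΣzᵢPᵢˢᵃᵗ = 150.21 kPa
  T = 350.1 K: ΣzᵢPᵢˢᵃᵗ = 128.85 kPa
  T = 352.9 K: ΣzᵢPᵢˢᵃᵗ = 139.21 kPa
Interpolating between 350.1 K and 352.9 K gives T ≈ 351.7 K.

T = 351.7 K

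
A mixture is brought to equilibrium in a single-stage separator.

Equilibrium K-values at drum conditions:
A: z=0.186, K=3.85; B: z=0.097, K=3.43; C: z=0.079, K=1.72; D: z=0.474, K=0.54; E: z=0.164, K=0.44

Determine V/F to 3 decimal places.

V/F = 0.436

Newton iteration, V/F⁰ = 0.5:
  V/F = 0.500: g = -0.0439, g' = -0.664 → V/F = 0.434
  V/F = 0.434: g = 0.0013, g' = -0.708 → V/F = 0.436
Converged at V/F = 0.436.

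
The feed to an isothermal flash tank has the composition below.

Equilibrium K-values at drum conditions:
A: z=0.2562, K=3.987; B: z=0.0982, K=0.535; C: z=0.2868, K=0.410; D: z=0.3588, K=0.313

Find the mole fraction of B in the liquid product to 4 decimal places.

x_B = 0.1063

Rachford–Rice: g(β) = Σ zᵢ(Kᵢ−1)/(1+β(Kᵢ−1)) = 0.
g(0) = ΣzᵢKᵢ − 1 = 0.3039 and g(1) = 1 − Σzᵢ/Kᵢ = -1.0936, so a root lies in (0, 1).
Newton iteration, β⁰ = 0.5:
  β = 0.5000: g = -0.36808, g' = -0.9975 → β = 0.1310
  β = 0.1310: g = 0.04717, g' = -1.5268 → β = 0.1619
  β = 0.1619: g = 0.00203, g' = -1.3998 → β = 0.1633
Converged at β = 0.1633.
Compositions from xᵢ = zᵢ/(1+β(Kᵢ−1)), yᵢ = Kᵢxᵢ:
  A: x = 0.1722, y = 0.6865
  B: x = 0.1063, y = 0.0569
  C: x = 0.3174, y = 0.1301
  D: x = 0.4042, y = 0.1265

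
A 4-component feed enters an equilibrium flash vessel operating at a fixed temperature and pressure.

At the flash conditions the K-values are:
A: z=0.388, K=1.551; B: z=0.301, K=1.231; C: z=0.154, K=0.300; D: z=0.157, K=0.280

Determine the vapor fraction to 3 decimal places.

ψ = 0.205

Iterate (Newton) starting at ψ = 0.5:
  ψ = 0.500: g = -0.1125, g' = -0.463 → ψ = 0.257
  ψ = 0.257: g = -0.0172, g' = -0.339 → ψ = 0.206
  ψ = 0.206: g = -0.0004, g' = -0.325 → ψ = 0.205
Converged at ψ = 0.205.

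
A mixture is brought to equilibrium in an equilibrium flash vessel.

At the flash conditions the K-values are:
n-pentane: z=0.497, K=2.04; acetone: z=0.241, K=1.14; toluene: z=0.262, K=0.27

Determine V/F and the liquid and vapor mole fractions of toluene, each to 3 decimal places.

Material balance + equilibrium reduce to Σ zᵢ(Kᵢ−1)/(1+V/F(Kᵢ−1)) = 0.
Feasibility: ΣzᵢKᵢ = 1.359, Σzᵢ/Kᵢ = 1.425 — both > 1, two phases present.
Newton iteration, V/F⁰ = 0.5:
  V/F = 0.500: g = 0.0704, g' = -0.583 → V/F = 0.621
  V/F = 0.621: g = -0.0046, g' = -0.669 → V/F = 0.614
Converged at V/F = 0.614.
Compositions from xᵢ = zᵢ/(1+V/F(Kᵢ−1)), yᵢ = Kᵢxᵢ:
  n-pentane: x = 0.303, y = 0.619
  acetone: x = 0.222, y = 0.253
  toluene: x = 0.475, y = 0.128

V/F = 0.614, x_toluene = 0.475, y_toluene = 0.128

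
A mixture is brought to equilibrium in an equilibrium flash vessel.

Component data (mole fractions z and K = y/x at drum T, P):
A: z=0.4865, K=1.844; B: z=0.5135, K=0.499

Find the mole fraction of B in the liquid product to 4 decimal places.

Let ψ = V/F and solve Σ zᵢ(Kᵢ−1)/(1+ψ(Kᵢ−1)) = 0.
g(0) = ΣzᵢKᵢ − 1 = 0.1533 and g(1) = 1 − Σzᵢ/Kᵢ = -0.2929, so a root lies in (0, 1).
Binary case is linear: z₁(K₁−1)(1+ψ(K₂−1)) + z₂(K₂−1)(1+ψ(K₁−1)) = 0
⇒ ψ = [z₁(K₁−1)+z₂(K₂−1)] / [−(K₁−1)(K₂−1)] = 0.15334/0.42284 = 0.3626
Compositions from xᵢ = zᵢ/(1+ψ(Kᵢ−1)), yᵢ = Kᵢxᵢ:
  A: x = 0.3725, y = 0.6869
  B: x = 0.6275, y = 0.3131

x_B = 0.6275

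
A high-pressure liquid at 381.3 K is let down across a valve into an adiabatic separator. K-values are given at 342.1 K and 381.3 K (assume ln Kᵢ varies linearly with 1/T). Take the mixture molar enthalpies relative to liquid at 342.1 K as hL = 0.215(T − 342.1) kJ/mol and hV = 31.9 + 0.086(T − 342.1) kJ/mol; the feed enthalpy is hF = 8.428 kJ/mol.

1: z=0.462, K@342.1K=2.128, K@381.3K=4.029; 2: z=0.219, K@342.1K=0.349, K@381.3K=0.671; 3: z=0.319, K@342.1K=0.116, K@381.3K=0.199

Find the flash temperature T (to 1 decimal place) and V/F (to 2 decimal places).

Adiabatic flash: solve Rachford–Rice at each trial T, then check hF = ψ·hV(T) + (1−ψ)·hL(T).
  T = 342.1 K: K = (2.128, 0.349, 0.116), RR gives ψ = 0.107, H_out = 3.425 kJ/mol
  T = 381.3 K: K = (4.029, 0.671, 0.199), RR gives ψ = 0.535, H_out = 22.777 kJ/mol
  T = 361.7 K: K = (2.979, 0.493, 0.154), RR gives ψ = 0.369, H_out = 15.039 kJ/mol
  T = 351.9 K: K = (2.530, 0.417, 0.134), RR gives ψ = 0.259, H_out = 10.032 kJ/mol
  T = 347.0 K: K = (2.323, 0.382, 0.125), RR gives ψ = 0.190, H_out = 7.002 kJ/mol
  T = 349.4 K: K = (2.423, 0.399, 0.129), RR gives ψ = 0.225, H_out = 8.543 kJ/mol
Linear interpolation between T = 347.0 (H_out = 7.002) and T = 349.4 (H_out = 8.543) on hF = 8.428 gives T ≈ 349.2 K, at which ψ = 0.22.

T = 349.2 K, V/F = 0.22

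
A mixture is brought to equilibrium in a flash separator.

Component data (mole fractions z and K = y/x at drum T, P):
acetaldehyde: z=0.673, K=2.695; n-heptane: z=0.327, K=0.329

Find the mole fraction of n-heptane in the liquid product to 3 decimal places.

x_n-heptane = 0.716

Let ψ = V/F and solve Σ zᵢ(Kᵢ−1)/(1+ψ(Kᵢ−1)) = 0.
Check two-phase: ΣzᵢKᵢ = 1.921 > 1 and Σzᵢ/Kᵢ = 1.244 > 1, so g(0) = 0.921 > 0 and g(1) = -0.244 < 0.
Newton–Raphson from ψ = 0.46:
  ψ = 0.460: g = 0.3236, g' = -0.919 → ψ = 0.812
  ψ = 0.812: g = -0.0024, g' = -1.054 → ψ = 0.810
Converged at ψ = 0.810.
Compositions from xᵢ = zᵢ/(1+ψ(Kᵢ−1)), yᵢ = Kᵢxᵢ:
  acetaldehyde: x = 0.284, y = 0.764
  n-heptane: x = 0.716, y = 0.236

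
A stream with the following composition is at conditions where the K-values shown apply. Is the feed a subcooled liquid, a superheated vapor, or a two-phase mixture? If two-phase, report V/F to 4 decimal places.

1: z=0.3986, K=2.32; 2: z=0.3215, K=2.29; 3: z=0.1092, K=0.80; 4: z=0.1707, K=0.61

ΣzᵢKᵢ = 1.8525; Σzᵢ/Kᵢ = 0.7285.
Since Σzᵢ/Kᵢ < 1 the mixture is above its dew point — single vapor phase.

superheated vapor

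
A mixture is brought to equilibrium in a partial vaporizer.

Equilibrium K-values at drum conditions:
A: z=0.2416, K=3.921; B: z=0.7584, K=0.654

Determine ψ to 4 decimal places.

ψ = 0.4386

Material balance + equilibrium reduce to Σ zᵢ(Kᵢ−1)/(1+ψ(Kᵢ−1)) = 0.
g(0) = ΣzᵢKᵢ − 1 = 0.4433 and g(1) = 1 − Σzᵢ/Kᵢ = -0.2212, so a root lies in (0, 1).
Binary case is linear: z₁(K₁−1)(1+ψ(K₂−1)) + z₂(K₂−1)(1+ψ(K₁−1)) = 0
⇒ ψ = [z₁(K₁−1)+z₂(K₂−1)] / [−(K₁−1)(K₂−1)] = 0.44331/1.01067 = 0.4386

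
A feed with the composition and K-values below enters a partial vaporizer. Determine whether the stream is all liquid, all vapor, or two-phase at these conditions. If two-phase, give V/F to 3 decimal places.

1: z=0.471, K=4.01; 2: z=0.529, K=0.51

two-phase, V/F = 0.785

ΣzᵢKᵢ = 2.159; Σzᵢ/Kᵢ = 1.155.
Both exceed 1, so a two-phase solution exists.
Material balance + equilibrium reduce to Σ zᵢ(Kᵢ−1)/(1+ψ(Kᵢ−1)) = 0.
Binary case is linear: z₁(K₁−1)(1+ψ(K₂−1)) + z₂(K₂−1)(1+ψ(K₁−1)) = 0
⇒ ψ = [z₁(K₁−1)+z₂(K₂−1)] / [−(K₁−1)(K₂−1)] = 1.1585/1.4749 = 0.785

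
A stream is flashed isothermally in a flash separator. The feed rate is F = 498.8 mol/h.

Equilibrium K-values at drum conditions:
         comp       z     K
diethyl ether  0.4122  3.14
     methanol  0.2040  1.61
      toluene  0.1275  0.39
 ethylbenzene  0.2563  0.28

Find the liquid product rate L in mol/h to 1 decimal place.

Material balance + equilibrium reduce to Σ zᵢ(Kᵢ−1)/(1+V/F(Kᵢ−1)) = 0.
Check two-phase: ΣzᵢKᵢ = 1.7442 > 1 and Σzᵢ/Kᵢ = 1.5003 > 1, so g(0) = 0.7442 > 0 and g(1) = -0.5003 < 0.
Iterate (Newton) starting at V/F = 0.5:
  V/F = 0.5000: g = 0.12125, g' = -0.9077 → V/F = 0.6336
  V/F = 0.6336: g = -0.00192, g' = -0.9549 → V/F = 0.6316
Converged at V/F = 0.6316.
Then V = V/F·F = 0.6316·498.8 = 315.0 mol/h and L = F − V = 183.8 mol/h.

L = 183.8 mol/h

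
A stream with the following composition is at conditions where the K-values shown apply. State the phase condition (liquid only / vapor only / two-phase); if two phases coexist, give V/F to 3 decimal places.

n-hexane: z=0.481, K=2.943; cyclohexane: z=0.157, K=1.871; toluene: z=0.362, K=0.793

vapor only

ΣzᵢKᵢ = 1.996; Σzᵢ/Kᵢ = 0.704.
Since Σzᵢ/Kᵢ < 1 the mixture is above its dew point — single vapor phase.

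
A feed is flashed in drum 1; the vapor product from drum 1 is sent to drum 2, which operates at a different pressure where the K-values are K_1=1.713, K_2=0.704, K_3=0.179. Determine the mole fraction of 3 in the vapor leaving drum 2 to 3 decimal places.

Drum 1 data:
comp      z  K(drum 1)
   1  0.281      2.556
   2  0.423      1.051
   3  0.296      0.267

y_3 (drum 2) = 0.026

Drum 1:
Let ψ₁ = V/F and solve Σ zᵢ(Kᵢ−1)/(1+ψ₁(Kᵢ−1)) = 0.
Check two-phase: ΣzᵢKᵢ = 1.242 > 1 and Σzᵢ/Kᵢ = 1.621 > 1, so g(0) = 0.242 > 0 and g(1) = -0.621 < 0.
Iterate (Newton) starting at ψ₁ = 0.5:
  ψ₁ = 0.500: g = -0.0755, g' = -0.613 → ψ₁ = 0.377
  ψ₁ = 0.377: g = -0.0029, g' = -0.575 → ψ₁ = 0.372
Converged at ψ₁ = 0.372.
Drum-1 compositions:
  1: x = 0.178, y = 0.455
  2: x = 0.415, y = 0.436
  3: x = 0.407, y = 0.109
Drum-2 feed = drum-1 vapor: z₂ = (0.4551, 0.4363, 0.1086).
Drum 2:
Let ψ₂ = V/F and solve Σ zᵢ(Kᵢ−1)/(1+ψ₂(Kᵢ−1)) = 0.
Feasibility: ΣzᵢKᵢ = 1.106, Σzᵢ/Kᵢ = 1.492 — both > 1, two phases present.
Newton iteration, ψ₂⁰ = 0.52:
  ψ₂ = 0.520: g = -0.0715, g' = -0.399 → ψ₂ = 0.341
  ψ₂ = 0.341: g = -0.0065, g' = -0.338 → ψ₂ = 0.322
Converged at ψ₂ = 0.322.
  1: x = 0.370, y = 0.634
  2: x = 0.482, y = 0.339
  3: x = 0.148, y = 0.026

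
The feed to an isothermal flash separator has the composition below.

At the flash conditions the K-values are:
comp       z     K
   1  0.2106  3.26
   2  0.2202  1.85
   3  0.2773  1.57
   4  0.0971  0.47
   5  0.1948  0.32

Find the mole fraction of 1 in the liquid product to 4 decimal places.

x_1 = 0.0742

Let ψ = V/F and solve Σ zᵢ(Kᵢ−1)/(1+ψ(Kᵢ−1)) = 0.
g(0) = ΣzᵢKᵢ − 1 = 0.6373 and g(1) = 1 − Σzᵢ/Kᵢ = -0.1756, so a root lies in (0, 1).
Newton–Raphson from ψ = 0.6:
  ψ = 0.6000: g = 0.14454, g' = -0.6292 → ψ = 0.8297
  ψ = 0.8297: g = -0.01319, g' = -0.7875 → ψ = 0.8129
  ψ = 0.8129: g = -0.00018, g' = -0.7659 → ψ = 0.8127
Converged at ψ = 0.8127.
Compositions from xᵢ = zᵢ/(1+ψ(Kᵢ−1)), yᵢ = Kᵢxᵢ:
  1: x = 0.0742, y = 0.2420
  2: x = 0.1302, y = 0.2409
  3: x = 0.1895, y = 0.2975
  4: x = 0.1706, y = 0.0802
  5: x = 0.4354, y = 0.1393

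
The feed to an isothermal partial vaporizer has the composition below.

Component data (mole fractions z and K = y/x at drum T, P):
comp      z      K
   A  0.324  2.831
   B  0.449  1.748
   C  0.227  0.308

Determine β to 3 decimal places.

β = 0.908

Newton iteration, β⁰ = 0.5:
  β = 0.500: g = 0.3140, g' = -0.683 → β = 0.959
  β = 0.959: g = -0.0568, g' = -1.191 → β = 0.912
  β = 0.912: g = -0.0038, g' = -1.039 → β = 0.908
Converged at β = 0.908.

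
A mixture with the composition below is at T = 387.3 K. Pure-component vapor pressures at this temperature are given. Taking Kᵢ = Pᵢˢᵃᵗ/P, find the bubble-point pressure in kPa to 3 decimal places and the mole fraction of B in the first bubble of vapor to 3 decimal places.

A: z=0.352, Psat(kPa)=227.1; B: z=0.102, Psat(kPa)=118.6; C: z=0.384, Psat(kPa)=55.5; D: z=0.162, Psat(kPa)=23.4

At the bubble point ψ → 0, so ΣzᵢKᵢ = 1 with Kᵢ = Pᵢˢᵃᵗ/P ⇒ P = ΣzᵢPᵢˢᵃᵗ.
P = 0.352·227.1 + 0.102·118.6 + 0.384·55.5 + 0.162·23.4 = 117.139 kPa
yᵢ = zᵢPᵢˢᵃᵗ/P ⇒ y_B = 0.102·118.6/117.139 = 0.103

Pbub = 117.139 kPa, y_B = 0.103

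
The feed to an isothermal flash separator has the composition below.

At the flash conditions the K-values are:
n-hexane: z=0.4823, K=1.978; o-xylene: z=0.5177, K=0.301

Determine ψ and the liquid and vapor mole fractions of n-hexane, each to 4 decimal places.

ψ = 0.1606, x_n-hexane = 0.4168, y_n-hexane = 0.8245

Rachford–Rice: g(ψ) = Σ zᵢ(Kᵢ−1)/(1+ψ(Kᵢ−1)) = 0.
g(0) = ΣzᵢKᵢ − 1 = 0.1098 and g(1) = 1 − Σzᵢ/Kᵢ = -0.9638, so a root lies in (0, 1).
Newton–Raphson from ψ = 0.5:
  ψ = 0.5000: g = -0.23952, g' = -0.8058 → ψ = 0.2028
  ψ = 0.2028: g = -0.02801, g' = -0.6647 → ψ = 0.1606
Converged at ψ = 0.1606.
Compositions from xᵢ = zᵢ/(1+ψ(Kᵢ−1)), yᵢ = Kᵢxᵢ:
  n-hexane: x = 0.4168, y = 0.8245
  o-xylene: x = 0.5832, y = 0.1755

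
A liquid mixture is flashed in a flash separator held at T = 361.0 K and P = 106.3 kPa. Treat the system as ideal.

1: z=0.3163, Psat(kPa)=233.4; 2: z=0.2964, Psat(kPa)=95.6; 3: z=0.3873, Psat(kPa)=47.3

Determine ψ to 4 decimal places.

ψ = 0.2756

Raoult's law: Kᵢ = Pᵢˢᵃᵗ/P = Pᵢˢᵃᵗ/106.3.
  K_1 = 233.4/106.3 = 2.195673, K_2 = 95.6/106.3 = 0.899341, K_3 = 47.3/106.3 = 0.444967
Rachford–Rice: g(ψ) = Σ zᵢ(Kᵢ−1)/(1+ψ(Kᵢ−1)) = 0.
Check two-phase: ΣzᵢKᵢ = 1.1334 > 1 and Σzᵢ/Kᵢ = 1.3440 > 1, so g(0) = 0.1334 > 0 and g(1) = -0.3440 < 0.
Iterate (Newton) starting at ψ = 0.5:
  ψ = 0.5000: g = -0.09226, g' = -0.4090 → ψ = 0.2744
  ψ = 0.2744: g = 0.00048, g' = -0.4256 → ψ = 0.2756
Converged at ψ = 0.2756.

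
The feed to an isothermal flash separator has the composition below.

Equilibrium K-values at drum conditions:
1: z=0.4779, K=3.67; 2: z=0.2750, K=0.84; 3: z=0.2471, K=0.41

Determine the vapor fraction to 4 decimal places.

Newton–Raphson from ψ = 0.5:
  ψ = 0.5000: g = 0.29184, g' = -0.8062 → ψ = 0.8620
  ψ = 0.8620: g = 0.03879, g' = -0.6782 → ψ = 0.9192
  ψ = 0.9192: g = -0.00072, g' = -0.7058 → ψ = 0.9182
Converged at ψ = 0.9182.

ψ = 0.9182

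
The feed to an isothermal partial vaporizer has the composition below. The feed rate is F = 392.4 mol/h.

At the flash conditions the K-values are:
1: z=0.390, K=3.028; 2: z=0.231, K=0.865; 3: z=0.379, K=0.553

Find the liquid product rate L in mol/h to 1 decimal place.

L = 75.8 mol/h

Newton–Raphson from β = 0.5:
  β = 0.500: g = 0.1411, g' = -0.526 → β = 0.768
  β = 0.768: g = 0.0164, g' = -0.426 → β = 0.807
Converged at β = 0.807.
Then V = β·F = 0.8069·392.4 = 316.6 mol/h and L = F − V = 75.8 mol/h.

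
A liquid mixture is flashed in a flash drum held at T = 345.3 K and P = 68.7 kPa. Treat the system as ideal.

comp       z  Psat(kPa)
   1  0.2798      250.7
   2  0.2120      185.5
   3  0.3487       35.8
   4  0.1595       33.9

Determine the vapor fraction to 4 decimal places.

Raoult's law: Kᵢ = Pᵢˢᵃᵗ/P = Pᵢˢᵃᵗ/68.7.
  K_1 = 250.7/68.7 = 3.649199, K_2 = 185.5/68.7 = 2.700146, K_3 = 35.8/68.7 = 0.521106, K_4 = 33.9/68.7 = 0.493450
Material balance + equilibrium reduce to Σ zᵢ(Kᵢ−1)/(1+ψ(Kᵢ−1)) = 0.
g(0) = ΣzᵢKᵢ − 1 = 0.8539 and g(1) = 1 − Σzᵢ/Kᵢ = -0.1476, so a root lies in (0, 1).
Newton–Raphson from ψ = 0.47:
  ψ = 0.4700: g = 0.20897, g' = -0.7826 → ψ = 0.7370
  ψ = 0.7370: g = 0.02402, g' = -0.6412 → ψ = 0.7745
  ψ = 0.7745: g = 0.00007, g' = -0.6379 → ψ = 0.7746
Converged at ψ = 0.7746.

ψ = 0.7746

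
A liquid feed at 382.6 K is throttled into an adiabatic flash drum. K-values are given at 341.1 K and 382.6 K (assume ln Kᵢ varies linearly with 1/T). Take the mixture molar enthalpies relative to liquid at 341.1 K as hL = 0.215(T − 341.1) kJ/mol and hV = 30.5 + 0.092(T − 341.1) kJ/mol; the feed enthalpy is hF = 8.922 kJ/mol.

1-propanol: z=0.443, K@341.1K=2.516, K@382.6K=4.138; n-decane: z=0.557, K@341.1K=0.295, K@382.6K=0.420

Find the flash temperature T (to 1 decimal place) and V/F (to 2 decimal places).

Adiabatic flash: solve Rachford–Rice at each trial T, then check hF = ψ·hV(T) + (1−ψ)·hL(T).
  T = 341.1 K: K = (2.516, 0.295), RR gives ψ = 0.261, H_out = 7.959 kJ/mol
  T = 382.6 K: K = (4.138, 0.420), RR gives ψ = 0.586, H_out = 23.812 kJ/mol
  T = 361.9 K: K = (3.275, 0.356), RR gives ψ = 0.443, H_out = 16.843 kJ/mol
  T = 351.5 K: K = (2.882, 0.325), RR gives ψ = 0.360, H_out = 12.760 kJ/mol
  T = 346.3 K: K = (2.695, 0.310), RR gives ψ = 0.313, H_out = 10.473 kJ/mol
  T = 343.7 K: K = (2.605, 0.302), RR gives ψ = 0.288, H_out = 9.249 kJ/mol
  T = 342.4 K: K = (2.560, 0.299), RR gives ψ = 0.275, H_out = 8.612 kJ/mol
Linear interpolation between T = 342.4 (H_out = 8.612) and T = 343.7 (H_out = 9.249) on hF = 8.922 gives T ≈ 343.0 K, at which ψ = 0.28.

T = 343.0 K, V/F = 0.28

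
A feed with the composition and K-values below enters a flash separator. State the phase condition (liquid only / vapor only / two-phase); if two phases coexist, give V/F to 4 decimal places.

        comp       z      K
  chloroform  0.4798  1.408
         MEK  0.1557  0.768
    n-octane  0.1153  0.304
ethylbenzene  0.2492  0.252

liquid only

ΣzᵢKᵢ = 0.8930; Σzᵢ/Kᵢ = 1.9117.
Since ΣzᵢKᵢ < 1 the mixture is below its bubble point — single liquid phase.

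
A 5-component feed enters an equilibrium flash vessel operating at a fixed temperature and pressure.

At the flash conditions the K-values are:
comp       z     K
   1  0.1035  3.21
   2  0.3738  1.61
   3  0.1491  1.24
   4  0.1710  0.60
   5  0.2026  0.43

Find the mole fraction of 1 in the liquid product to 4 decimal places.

Rachford–Rice: g(ψ) = Σ zᵢ(Kᵢ−1)/(1+ψ(Kᵢ−1)) = 0.
Feasibility: ΣzᵢKᵢ = 1.3087, Σzᵢ/Kᵢ = 1.1408 — both > 1, two phases present.
Newton iteration, ψ⁰ = 0.5:
  ψ = 0.5000: g = 0.06833, g' = -0.3741 → ψ = 0.6826
  ψ = 0.6826: g = -0.00022, g' = -0.3842 → ψ = 0.6821
Converged at ψ = 0.6821.
Compositions from xᵢ = zᵢ/(1+ψ(Kᵢ−1)), yᵢ = Kᵢxᵢ:
  1: x = 0.0413, y = 0.1325
  2: x = 0.2640, y = 0.4250
  3: x = 0.1281, y = 0.1589
  4: x = 0.2352, y = 0.1411
  5: x = 0.3315, y = 0.1425

x_1 = 0.0413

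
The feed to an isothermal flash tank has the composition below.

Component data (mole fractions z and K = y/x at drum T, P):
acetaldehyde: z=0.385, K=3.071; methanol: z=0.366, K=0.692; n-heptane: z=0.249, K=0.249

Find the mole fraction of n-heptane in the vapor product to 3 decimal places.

y_n-heptane = 0.094

Newton iteration, ψ⁰ = 0.69:
  ψ = 0.690: g = -0.2030, g' = -0.941 → ψ = 0.474
  ψ = 0.474: g = -0.0202, g' = -0.807 → ψ = 0.449
Converged at ψ = 0.449.
Compositions from xᵢ = zᵢ/(1+ψ(Kᵢ−1)), yᵢ = Kᵢxᵢ:
  acetaldehyde: x = 0.199, y = 0.612
  methanol: x = 0.425, y = 0.294
  n-heptane: x = 0.376, y = 0.094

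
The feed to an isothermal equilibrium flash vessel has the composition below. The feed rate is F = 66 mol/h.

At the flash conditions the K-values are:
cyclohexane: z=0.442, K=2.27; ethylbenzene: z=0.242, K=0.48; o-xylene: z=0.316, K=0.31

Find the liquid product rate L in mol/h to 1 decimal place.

Material balance + equilibrium reduce to Σ zᵢ(Kᵢ−1)/(1+V/F(Kᵢ−1)) = 0.
Check two-phase: ΣzᵢKᵢ = 1.217 > 1 and Σzᵢ/Kᵢ = 1.718 > 1, so g(0) = 0.217 > 0 and g(1) = -0.718 < 0.
Newton–Raphson from V/F = 0.49:
  V/F = 0.490: g = -0.1523, g' = -0.732 → V/F = 0.282
  V/F = 0.282: g = -0.0049, g' = -0.708 → V/F = 0.275
Converged at V/F = 0.275.
Then V = V/F·F = 0.2751·66 = 18.2 mol/h and L = F − V = 47.8 mol/h.

L = 47.8 mol/h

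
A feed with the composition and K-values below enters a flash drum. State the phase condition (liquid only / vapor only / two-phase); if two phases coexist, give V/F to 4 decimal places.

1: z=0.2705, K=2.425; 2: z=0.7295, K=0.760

ΣzᵢKᵢ = 1.2104; Σzᵢ/Kᵢ = 1.0714.
Both exceed 1, so a two-phase solution exists.
Material balance + equilibrium reduce to Σ zᵢ(Kᵢ−1)/(1+ψ(Kᵢ−1)) = 0.
Binary case is linear: z₁(K₁−1)(1+ψ(K₂−1)) + z₂(K₂−1)(1+ψ(K₁−1)) = 0
⇒ ψ = [z₁(K₁−1)+z₂(K₂−1)] / [−(K₁−1)(K₂−1)] = 0.21038/0.34200 = 0.6152

two-phase, V/F = 0.6152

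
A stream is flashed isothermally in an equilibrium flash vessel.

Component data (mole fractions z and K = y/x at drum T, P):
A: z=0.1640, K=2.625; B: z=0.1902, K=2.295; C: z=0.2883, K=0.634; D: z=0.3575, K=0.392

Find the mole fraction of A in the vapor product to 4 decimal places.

Material balance + equilibrium reduce to Σ zᵢ(Kᵢ−1)/(1+ψ(Kᵢ−1)) = 0.
g(0) = ΣzᵢKᵢ − 1 = 0.1899 and g(1) = 1 − Σzᵢ/Kᵢ = -0.5121, so a root lies in (0, 1).
Newton–Raphson from ψ = 0.5:
  ψ = 0.5000: g = -0.14491, g' = -0.5800 → ψ = 0.2502
  ψ = 0.2502: g = 0.00302, g' = -0.6315 → ψ = 0.2549
Converged at ψ = 0.2549.
Compositions from xᵢ = zᵢ/(1+ψ(Kᵢ−1)), yᵢ = Kᵢxᵢ:
  A: x = 0.1160, y = 0.3044
  B: x = 0.1430, y = 0.3282
  C: x = 0.3180, y = 0.2016
  D: x = 0.4231, y = 0.1658

y_A = 0.3044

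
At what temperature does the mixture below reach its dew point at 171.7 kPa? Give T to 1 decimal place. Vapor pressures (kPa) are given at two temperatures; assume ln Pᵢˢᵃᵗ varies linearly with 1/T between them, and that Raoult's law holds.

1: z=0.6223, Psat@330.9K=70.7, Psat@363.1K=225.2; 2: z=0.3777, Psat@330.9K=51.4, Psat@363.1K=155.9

Dew-point temperature: Σzᵢ·P/Pᵢˢᵃᵗ(T) = 1. Interpolate ln Pᵢˢᵃᵗ = aᵢ + bᵢ/T.
  T = 330.9 K: ΣzᵢP/Pᵢˢᵃᵗ = 2.7730
  T = 363.1 K: ΣzᵢP/Pᵢˢᵃᵗ = 0.8904
  T = 347.0 K: ΣzᵢP/Pᵢˢᵃᵗ = 1.5304
  T = 355.1 K: ΣzᵢP/Pᵢˢᵃᵗ = 1.1582
  T = 359.1 K: ΣzᵢP/Pᵢˢᵃᵗ = 1.0141
  T = 361.1 K: ΣzᵢP/Pᵢˢᵃᵗ = 0.9499
Interpolating between 359.1 K and 361.1 K gives T ≈ 359.5 K.

T = 359.5 K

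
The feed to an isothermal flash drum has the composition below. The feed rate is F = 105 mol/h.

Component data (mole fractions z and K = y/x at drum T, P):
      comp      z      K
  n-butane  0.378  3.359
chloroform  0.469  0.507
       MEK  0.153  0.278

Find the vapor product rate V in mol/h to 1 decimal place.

V = 43.8 mol/h

Iterate (Newton) starting at ψ = 0.51:
  ψ = 0.510: g = -0.0790, g' = -0.837 → ψ = 0.416
  ψ = 0.416: g = 0.0016, g' = -0.879 → ψ = 0.417
Converged at ψ = 0.417.
Then V = ψ·F = 0.4175·105 = 43.8 mol/h and L = F − V = 61.2 mol/h.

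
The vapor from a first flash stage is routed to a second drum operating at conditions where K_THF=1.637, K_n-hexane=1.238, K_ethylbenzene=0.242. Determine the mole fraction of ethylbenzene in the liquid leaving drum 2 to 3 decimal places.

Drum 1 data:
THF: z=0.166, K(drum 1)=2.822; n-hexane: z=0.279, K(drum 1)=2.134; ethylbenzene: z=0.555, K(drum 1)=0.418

x_ethylbenzene (drum 2) = 0.341

Drum 1:
Let ψ₁ = V/F and solve Σ zᵢ(Kᵢ−1)/(1+ψ₁(Kᵢ−1)) = 0.
g(0) = ΣzᵢKᵢ − 1 = 0.296 and g(1) = 1 − Σzᵢ/Kᵢ = -0.517, so a root lies in (0, 1).
Newton–Raphson from ψ₁ = 0.61:
  ψ₁ = 0.610: g = -0.1705, g' = -0.701 → ψ₁ = 0.367
  ψ₁ = 0.367: g = -0.0059, g' = -0.681 → ψ₁ = 0.358
Converged at ψ₁ = 0.358.
Drum-1 compositions:
  THF: x = 0.100, y = 0.283
  n-hexane: x = 0.198, y = 0.423
  ethylbenzene: x = 0.701, y = 0.293
Drum-2 feed = drum-1 vapor: z₂ = (0.2835, 0.4234, 0.2931).
Drum 2:
Newton iteration, ψ₂⁰ = 0.55:
  ψ₂ = 0.550: g = -0.1581, g' = -0.577 → ψ₂ = 0.276
  ψ₂ = 0.276: g = -0.0328, g' = -0.374 → ψ₂ = 0.188
  ψ₂ = 0.188: g = -0.0014, g' = -0.343 → ψ₂ = 0.184
Converged at ψ₂ = 0.184.
  THF: x = 0.254, y = 0.415
  n-hexane: x = 0.406, y = 0.502
  ethylbenzene: x = 0.341, y = 0.082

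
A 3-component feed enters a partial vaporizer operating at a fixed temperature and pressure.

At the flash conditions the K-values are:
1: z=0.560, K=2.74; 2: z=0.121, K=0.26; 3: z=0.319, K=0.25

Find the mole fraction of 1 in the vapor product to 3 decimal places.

y_1 = 0.823

Rachford–Rice: g(ψ) = Σ zᵢ(Kᵢ−1)/(1+ψ(Kᵢ−1)) = 0.
Check two-phase: ΣzᵢKᵢ = 1.646 > 1 and Σzᵢ/Kᵢ = 1.946 > 1, so g(0) = 0.646 > 0 and g(1) = -0.946 < 0.
Newton–Raphson from ψ = 0.35:
  ψ = 0.350: g = 0.1604, g' = -1.105 → ψ = 0.495
  ψ = 0.495: g = 0.0016, g' = -1.108 → ψ = 0.497
Converged at ψ = 0.497.
Compositions from xᵢ = zᵢ/(1+ψ(Kᵢ−1)), yᵢ = Kᵢxᵢ:
  1: x = 0.300, y = 0.823
  2: x = 0.191, y = 0.050
  3: x = 0.508, y = 0.127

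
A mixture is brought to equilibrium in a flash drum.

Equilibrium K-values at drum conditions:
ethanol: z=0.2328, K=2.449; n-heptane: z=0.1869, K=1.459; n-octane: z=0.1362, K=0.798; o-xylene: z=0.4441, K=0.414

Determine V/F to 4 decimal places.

V/F = 0.2319

Material balance + equilibrium reduce to Σ zᵢ(Kᵢ−1)/(1+V/F(Kᵢ−1)) = 0.
Check two-phase: ΣzᵢKᵢ = 1.1354 > 1 and Σzᵢ/Kᵢ = 1.4665 > 1, so g(0) = 0.1354 > 0 and g(1) = -0.4665 < 0.
Iterate (Newton) starting at V/F = 0.54:
  V/F = 0.5400: g = -0.15360, g' = -0.5125 → V/F = 0.2403
  V/F = 0.2403: g = -0.00434, g' = -0.5136 → V/F = 0.2319
Converged at V/F = 0.2319.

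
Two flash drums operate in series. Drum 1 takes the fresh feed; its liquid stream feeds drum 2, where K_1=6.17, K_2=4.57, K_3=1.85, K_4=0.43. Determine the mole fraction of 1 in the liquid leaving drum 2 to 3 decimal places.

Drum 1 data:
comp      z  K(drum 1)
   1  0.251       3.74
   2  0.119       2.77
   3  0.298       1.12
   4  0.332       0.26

x_1 (drum 2) = 0.031

Drum 1:
Newton–Raphson from ψ₁ = 0.45:
  ψ₁ = 0.450: g = 0.0908, g' = -0.906 → ψ₁ = 0.550
Converged at ψ₁ = 0.550.
Drum-1 compositions:
  1: x = 0.100, y = 0.374
  2: x = 0.060, y = 0.167
  3: x = 0.280, y = 0.313
  4: x = 0.560, y = 0.146
Drum-2 feed = drum-1 liquid: z₂ = (0.1001, 0.0603, 0.2795, 0.5601).
Drum 2:
Rachford–Rice: g(ψ₂) = Σ zᵢ(Kᵢ−1)/(1+ψ₂(Kᵢ−1)) = 0.
Feasibility: ΣzᵢKᵢ = 1.651, Σzᵢ/Kᵢ = 1.483 — both > 1, two phases present.
Iterate (Newton) starting at ψ₂ = 0.5:
  ψ₂ = 0.500: g = -0.0582, g' = -0.763 → ψ₂ = 0.424
  ψ₂ = 0.424: g = 0.0016, g' = -0.810 → ψ₂ = 0.426
Converged at ψ₂ = 0.426.
  1: x = 0.031, y = 0.193
  2: x = 0.024, y = 0.109
  3: x = 0.205, y = 0.380
  4: x = 0.740, y = 0.318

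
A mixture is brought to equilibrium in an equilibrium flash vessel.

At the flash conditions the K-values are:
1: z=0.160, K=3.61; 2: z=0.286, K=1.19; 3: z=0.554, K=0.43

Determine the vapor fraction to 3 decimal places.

Let ψ = V/F and solve Σ zᵢ(Kᵢ−1)/(1+ψ(Kᵢ−1)) = 0.
Check two-phase: ΣzᵢKᵢ = 1.156 > 1 and Σzᵢ/Kᵢ = 1.573 > 1, so g(0) = 0.156 > 0 and g(1) = -0.573 < 0.
Newton iteration, ψ⁰ = 0.5:
  ψ = 0.500: g = -0.2109, g' = -0.566 → ψ = 0.127
  ψ = 0.127: g = 0.0260, g' = -0.833 → ψ = 0.159
  ψ = 0.159: g = 0.0010, g' = -0.773 → ψ = 0.160
Converged at ψ = 0.160.

ψ = 0.160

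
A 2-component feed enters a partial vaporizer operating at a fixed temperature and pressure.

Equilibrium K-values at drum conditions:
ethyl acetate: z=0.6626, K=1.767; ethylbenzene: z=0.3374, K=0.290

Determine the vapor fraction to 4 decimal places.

Let ψ = V/F and solve Σ zᵢ(Kᵢ−1)/(1+ψ(Kᵢ−1)) = 0.
Check two-phase: ΣzᵢKᵢ = 1.2687 > 1 and Σzᵢ/Kᵢ = 1.5384 > 1, so g(0) = 0.2687 > 0 and g(1) = -0.5384 < 0.
Binary case is linear: z₁(K₁−1)(1+ψ(K₂−1)) + z₂(K₂−1)(1+ψ(K₁−1)) = 0
⇒ ψ = [z₁(K₁−1)+z₂(K₂−1)] / [−(K₁−1)(K₂−1)] = 0.26866/0.54457 = 0.4933

ψ = 0.4933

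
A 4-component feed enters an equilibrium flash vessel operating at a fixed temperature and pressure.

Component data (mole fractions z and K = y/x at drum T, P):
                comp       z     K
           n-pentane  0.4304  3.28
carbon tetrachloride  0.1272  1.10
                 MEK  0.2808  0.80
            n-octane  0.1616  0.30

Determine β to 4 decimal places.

β = 0.8484

Newton–Raphson from β = 0.37:
  β = 0.3700: g = 0.33124, g' = -0.8168 → β = 0.7755
  β = 0.7755: g = 0.05236, g' = -0.6877 → β = 0.8517
  β = 0.8517: g = -0.00252, g' = -0.7615 → β = 0.8484
Converged at β = 0.8484.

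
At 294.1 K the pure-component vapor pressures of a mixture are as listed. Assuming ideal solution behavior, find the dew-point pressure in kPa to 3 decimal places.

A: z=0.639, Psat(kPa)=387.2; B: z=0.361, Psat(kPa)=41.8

Pdew = 97.213 kPa

At the dew point ψ → 1, so Σzᵢ/Kᵢ = 1 with Kᵢ = Pᵢˢᵃᵗ/P ⇒ 1/P = Σzᵢ/Pᵢˢᵃᵗ.
1/P = 0.639/387.2 + 0.361/41.8 = 0.010287 ⇒ P = 97.213 kPa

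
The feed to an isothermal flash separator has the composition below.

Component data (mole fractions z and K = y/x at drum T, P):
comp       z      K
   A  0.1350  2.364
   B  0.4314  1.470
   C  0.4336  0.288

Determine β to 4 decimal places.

β = 0.1437

Newton iteration, β⁰ = 0.61:
  β = 0.6100: g = -0.28767, g' = -0.8193 → β = 0.2589
  β = 0.2589: g = -0.06165, g' = -0.5433 → β = 0.1454
  β = 0.1454: g = -0.00094, g' = -0.5319 → β = 0.1437
Converged at β = 0.1437.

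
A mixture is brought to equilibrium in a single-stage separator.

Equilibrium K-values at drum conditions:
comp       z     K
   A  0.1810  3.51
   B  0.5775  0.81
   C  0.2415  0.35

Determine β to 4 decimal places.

β = 0.2122

Let β = V/F and solve Σ zᵢ(Kᵢ−1)/(1+β(Kᵢ−1)) = 0.
Check two-phase: ΣzᵢKᵢ = 1.1876 > 1 and Σzᵢ/Kᵢ = 1.4545 > 1, so g(0) = 0.1876 > 0 and g(1) = -0.4545 < 0.
Newton–Raphson from β = 0.5:
  β = 0.5000: g = -0.15233, g' = -0.4736 → β = 0.1784
  β = 0.1784: g = 0.02267, g' = -0.6969 → β = 0.2109
  β = 0.2109: g = 0.00084, g' = -0.6472 → β = 0.2122
Converged at β = 0.2122.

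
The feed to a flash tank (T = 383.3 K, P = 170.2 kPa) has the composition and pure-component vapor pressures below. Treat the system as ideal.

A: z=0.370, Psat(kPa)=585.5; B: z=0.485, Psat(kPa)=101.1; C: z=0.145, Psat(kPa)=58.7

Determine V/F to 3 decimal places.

Raoult's law: Kᵢ = Pᵢˢᵃᵗ/P = Pᵢˢᵃᵗ/170.2.
  K_A = 585.5/170.2 = 3.44007, K_B = 101.1/170.2 = 0.59401, K_C = 58.7/170.2 = 0.34489
Material balance + equilibrium reduce to Σ zᵢ(Kᵢ−1)/(1+V/F(Kᵢ−1)) = 0.
Feasibility: ΣzᵢKᵢ = 1.611, Σzᵢ/Kᵢ = 1.344 — both > 1, two phases present.
Iterate (Newton) starting at V/F = 0.5:
  V/F = 0.500: g = 0.0184, g' = -0.710 → V/F = 0.526
Converged at V/F = 0.526.

V/F = 0.526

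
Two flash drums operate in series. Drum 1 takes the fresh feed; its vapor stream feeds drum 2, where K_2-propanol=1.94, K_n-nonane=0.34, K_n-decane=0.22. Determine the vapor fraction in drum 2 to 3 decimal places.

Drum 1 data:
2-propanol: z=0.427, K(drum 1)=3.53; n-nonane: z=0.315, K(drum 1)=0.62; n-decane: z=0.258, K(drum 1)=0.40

V/F (drum 2) = 0.354

Drum 1:
Newton iteration, ψ₁⁰ = 0.5:
  ψ₁ = 0.500: g = 0.1080, g' = -0.792 → ψ₁ = 0.636
  ψ₁ = 0.636: g = 0.0055, g' = -0.723 → ψ₁ = 0.644
Converged at ψ₁ = 0.644.
Drum-1 compositions:
  2-propanol: x = 0.162, y = 0.573
  n-nonane: x = 0.417, y = 0.259
  n-decane: x = 0.421, y = 0.168
Drum-2 feed = drum-1 vapor: z₂ = (0.5732, 0.2586, 0.1682).
Drum 2:
Newton iteration, ψ₂⁰ = 0.5:
  ψ₂ = 0.500: g = -0.1033, g' = -0.760 → ψ₂ = 0.364
  ψ₂ = 0.364: g = -0.0065, g' = -0.676 → ψ₂ = 0.354
Converged at ψ₂ = 0.354.
  2-propanol: x = 0.430, y = 0.834
  n-nonane: x = 0.338, y = 0.115
  n-decane: x = 0.232, y = 0.051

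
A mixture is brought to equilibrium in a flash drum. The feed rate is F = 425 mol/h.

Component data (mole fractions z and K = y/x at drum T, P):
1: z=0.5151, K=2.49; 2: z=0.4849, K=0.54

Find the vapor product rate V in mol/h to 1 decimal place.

V = 337.6 mol/h

Binary case is linear: z₁(K₁−1)(1+V/F(K₂−1)) + z₂(K₂−1)(1+V/F(K₁−1)) = 0
⇒ V/F = [z₁(K₁−1)+z₂(K₂−1)] / [−(K₁−1)(K₂−1)] = 0.54445/0.68540 = 0.7943
Then V = V/F·F = 0.7943·425 = 337.6 mol/h and L = F − V = 87.4 mol/h.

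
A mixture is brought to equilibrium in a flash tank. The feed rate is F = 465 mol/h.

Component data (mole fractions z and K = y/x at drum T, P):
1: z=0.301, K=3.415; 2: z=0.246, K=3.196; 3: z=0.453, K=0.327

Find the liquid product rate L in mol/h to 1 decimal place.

L = 178.1 mol/h

Rachford–Rice: g(V/F) = Σ zᵢ(Kᵢ−1)/(1+V/F(Kᵢ−1)) = 0.
Check two-phase: ΣzᵢKᵢ = 1.962 > 1 and Σzᵢ/Kᵢ = 1.550 > 1, so g(0) = 0.962 > 0 and g(1) = -0.550 < 0.
Newton iteration, V/F⁰ = 0.48:
  V/F = 0.480: g = 0.1493, g' = -1.105 → V/F = 0.615
  V/F = 0.615: g = 0.0021, g' = -1.096 → V/F = 0.617
Converged at V/F = 0.617.
Then V = V/F·F = 0.6170·465 = 286.9 mol/h and L = F − V = 178.1 mol/h.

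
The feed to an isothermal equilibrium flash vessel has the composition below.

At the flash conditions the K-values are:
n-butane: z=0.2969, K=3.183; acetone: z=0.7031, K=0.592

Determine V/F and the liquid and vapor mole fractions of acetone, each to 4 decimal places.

V/F = 0.4056, x_acetone = 0.8425, y_acetone = 0.4988

Material balance + equilibrium reduce to Σ zᵢ(Kᵢ−1)/(1+V/F(Kᵢ−1)) = 0.
Feasibility: ΣzᵢKᵢ = 1.3613, Σzᵢ/Kᵢ = 1.2809 — both > 1, two phases present.
Iterate (Newton) starting at V/F = 0.5:
  V/F = 0.5000: g = -0.05049, g' = -0.5082 → V/F = 0.4006
  V/F = 0.4006: g = 0.00283, g' = -0.5699 → V/F = 0.4056
Converged at V/F = 0.4056.
Compositions from xᵢ = zᵢ/(1+V/F(Kᵢ−1)), yᵢ = Kᵢxᵢ:
  n-butane: x = 0.1575, y = 0.5012
  acetone: x = 0.8425, y = 0.4988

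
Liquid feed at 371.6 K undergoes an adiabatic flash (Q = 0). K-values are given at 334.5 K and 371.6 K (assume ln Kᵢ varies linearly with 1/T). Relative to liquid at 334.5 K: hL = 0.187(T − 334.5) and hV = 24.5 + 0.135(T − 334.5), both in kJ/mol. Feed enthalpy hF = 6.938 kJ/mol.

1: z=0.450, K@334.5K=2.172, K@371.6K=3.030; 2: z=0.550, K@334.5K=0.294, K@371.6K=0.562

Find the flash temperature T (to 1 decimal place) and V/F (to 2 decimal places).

Adiabatic flash: solve Rachford–Rice at each trial T, then check hF = ψ·hV(T) + (1−ψ)·hL(T).
  T = 334.5 K: K = (2.172, 0.294), RR gives ψ = 0.168, H_out = 4.119 kJ/mol
  T = 371.6 K: K = (3.030, 0.562), RR gives ψ = 0.756, H_out = 24.012 kJ/mol
  T = 353.1 K: K = (2.589, 0.414), RR gives ψ = 0.422, H_out = 13.399 kJ/mol
  T = 343.8 K: K = (2.377, 0.350), RR gives ψ = 0.293, H_out = 8.784 kJ/mol
  T = 339.1 K: K = (2.273, 0.321), RR gives ψ = 0.231, H_out = 6.454 kJ/mol
  T = 341.5 K: K = (2.326, 0.336), RR gives ψ = 0.263, H_out = 7.648 kJ/mol
Linear interpolation between T = 339.1 (H_out = 6.454) and T = 341.5 (H_out = 7.648) on hF = 6.938 gives T ≈ 340.1 K, at which ψ = 0.24.

T = 340.1 K, V/F = 0.24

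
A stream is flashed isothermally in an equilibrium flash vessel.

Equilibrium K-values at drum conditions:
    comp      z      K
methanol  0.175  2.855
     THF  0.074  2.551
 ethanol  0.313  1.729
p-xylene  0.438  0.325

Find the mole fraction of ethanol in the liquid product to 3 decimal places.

x_ethanol = 0.237

Rachford–Rice: g(V/F) = Σ zᵢ(Kᵢ−1)/(1+V/F(Kᵢ−1)) = 0.
Feasibility: ΣzᵢKᵢ = 1.372, Σzᵢ/Kᵢ = 1.619 — both > 1, two phases present.
Newton–Raphson from V/F = 0.5:
  V/F = 0.500: g = -0.0460, g' = -0.763 → V/F = 0.440
  V/F = 0.440: g = -0.0006, g' = -0.745 → V/F = 0.439
Converged at V/F = 0.439.
Compositions from xᵢ = zᵢ/(1+V/F(Kᵢ−1)), yᵢ = Kᵢxᵢ:
  methanol: x = 0.096, y = 0.275
  THF: x = 0.044, y = 0.112
  ethanol: x = 0.237, y = 0.410
  p-xylene: x = 0.622, y = 0.202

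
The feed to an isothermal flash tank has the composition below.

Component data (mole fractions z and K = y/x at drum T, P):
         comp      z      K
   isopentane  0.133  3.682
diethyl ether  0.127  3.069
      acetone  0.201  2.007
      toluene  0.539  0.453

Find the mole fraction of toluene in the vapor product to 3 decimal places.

Let ψ = V/F and solve Σ zᵢ(Kᵢ−1)/(1+ψ(Kᵢ−1)) = 0.
Check two-phase: ΣzᵢKᵢ = 1.527 > 1 and Σzᵢ/Kᵢ = 1.367 > 1, so g(0) = 0.527 > 0 and g(1) = -0.367 < 0.
Iterate (Newton) starting at ψ = 0.54:
  ψ = 0.540: g = -0.0175, g' = -0.691 → ψ = 0.515
Converged at ψ = 0.515.
Compositions from xᵢ = zᵢ/(1+ψ(Kᵢ−1)), yᵢ = Kᵢxᵢ:
  isopentane: x = 0.056, y = 0.206
  diethyl ether: x = 0.061, y = 0.189
  acetone: x = 0.132, y = 0.266
  toluene: x = 0.750, y = 0.340

y_toluene = 0.340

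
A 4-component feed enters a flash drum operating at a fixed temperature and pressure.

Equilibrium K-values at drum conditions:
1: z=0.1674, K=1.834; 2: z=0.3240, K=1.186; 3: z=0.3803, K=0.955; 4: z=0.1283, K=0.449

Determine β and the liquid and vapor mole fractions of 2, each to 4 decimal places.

Material balance + equilibrium reduce to Σ zᵢ(Kᵢ−1)/(1+β(Kᵢ−1)) = 0.
g(0) = ΣzᵢKᵢ − 1 = 0.1121 and g(1) = 1 − Σzᵢ/Kᵢ = -0.0484, so a root lies in (0, 1).
Iterate (Newton) starting at β = 0.5:
  β = 0.5000: g = 0.03858, g' = -0.1424 → β = 0.7710
  β = 0.7710: g = -0.00295, g' = -0.1703 → β = 0.7536
  β = 0.7536: g = -0.00003, g' = -0.1673 → β = 0.7535
Converged at β = 0.7535.
Compositions from xᵢ = zᵢ/(1+β(Kᵢ−1)), yᵢ = Kᵢxᵢ:
  1: x = 0.1028, y = 0.1885
  2: x = 0.2842, y = 0.3370
  3: x = 0.3936, y = 0.3759
  4: x = 0.2194, y = 0.0985

β = 0.7535, x_2 = 0.2842, y_2 = 0.3370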